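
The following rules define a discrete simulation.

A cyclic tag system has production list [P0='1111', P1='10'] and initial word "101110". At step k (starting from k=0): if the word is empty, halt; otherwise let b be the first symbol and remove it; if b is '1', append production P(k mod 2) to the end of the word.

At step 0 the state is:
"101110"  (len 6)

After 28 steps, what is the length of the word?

54

gen 0: "101110"  (len 6)
gen 1: "011101111"  (len 9)
gen 2: "11101111"  (len 8)
gen 3: "11011111111"  (len 11)
gen 4: "101111111110"  (len 12)
gen 5: "011111111101111"  (len 15)
gen 6: "11111111101111"  (len 14)
gen 7: "11111111011111111"  (len 17)
gen 8: "111111101111111110"  (len 18)
gen 9: "111111011111111101111"  (len 21)
gen 10: "1111101111111110111110"  (len 22)
gen 11: "1111011111111101111101111"  (len 25)
gen 12: "11101111111110111110111110"  (len 26)
gen 13: "11011111111101111101111101111"  (len 29)
gen 14: "101111111110111110111110111110"  (len 30)
gen 15: "011111111101111101111101111101111"  (len 33)
gen 16: "11111111101111101111101111101111"  (len 32)
gen 17: "11111111011111011111011111011111111"  (len 35)
gen 18: "111111101111101111101111101111111110"  (len 36)
gen 19: "111111011111011111011111011111111101111"  (len 39)
gen 20: "1111101111101111101111101111111110111110"  (len 40)
gen 21: "1111011111011111011111011111111101111101111"  (len 43)
gen 22: "11101111101111101111101111111110111110111110"  (len 44)
gen 23: "11011111011111011111011111111101111101111101111"  (len 47)
gen 24: "101111101111101111101111111110111110111110111110"  (len 48)
gen 25: "011111011111011111011111111101111101111101111101111"  (len 51)
gen 26: "11111011111011111011111111101111101111101111101111"  (len 50)
gen 27: "11110111110111110111111111011111011111011111011111111"  (len 53)
gen 28: "111011111011111011111111101111101111101111101111111110"  (len 54)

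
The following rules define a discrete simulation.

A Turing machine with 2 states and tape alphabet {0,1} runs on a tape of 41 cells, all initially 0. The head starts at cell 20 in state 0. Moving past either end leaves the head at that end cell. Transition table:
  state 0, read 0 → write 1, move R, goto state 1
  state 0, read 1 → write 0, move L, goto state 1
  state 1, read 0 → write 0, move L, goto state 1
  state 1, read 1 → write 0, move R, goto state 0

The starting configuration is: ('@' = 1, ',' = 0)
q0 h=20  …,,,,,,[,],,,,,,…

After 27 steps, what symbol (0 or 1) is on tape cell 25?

0

gen 0: q0 h=20  …,,,,,,[,],,,,,,…
gen 1: q1 h=21  …,,,,,@[,],,,,,,…
gen 2: q1 h=20  …,,,,,,[@],,,,,,…
gen 3: q0 h=21  …,,,,,,[,],,,,,,…
gen 4: q1 h=22  …,,,,,@[,],,,,,,…
gen 5: q1 h=21  …,,,,,,[@],,,,,,…
gen 6: q0 h=22  …,,,,,,[,],,,,,,…
gen 7: q1 h=23  …,,,,,@[,],,,,,,…
gen 8: q1 h=22  …,,,,,,[@],,,,,,…
gen 9: q0 h=23  …,,,,,,[,],,,,,,…
gen 10: q1 h=24  …,,,,,@[,],,,,,,…
gen 11: q1 h=23  …,,,,,,[@],,,,,,…
gen 12: q0 h=24  …,,,,,,[,],,,,,,…
gen 13: q1 h=25  …,,,,,@[,],,,,,,…
gen 14: q1 h=24  …,,,,,,[@],,,,,,…
gen 15: q0 h=25  …,,,,,,[,],,,,,,…
gen 16: q1 h=26  …,,,,,@[,],,,,,,…
gen 17: q1 h=25  …,,,,,,[@],,,,,,…
gen 18: q0 h=26  …,,,,,,[,],,,,,,…
gen 19: q1 h=27  …,,,,,@[,],,,,,,…
gen 20: q1 h=26  …,,,,,,[@],,,,,,…
gen 21: q0 h=27  …,,,,,,[,],,,,,,…
gen 22: q1 h=28  …,,,,,@[,],,,,,,…
gen 23: q1 h=27  …,,,,,,[@],,,,,,…
gen 24: q0 h=28  …,,,,,,[,],,,,,,…
gen 25: q1 h=29  …,,,,,@[,],,,,,,…
gen 26: q1 h=28  …,,,,,,[@],,,,,,…
gen 27: q0 h=29  …,,,,,,[,],,,,,,…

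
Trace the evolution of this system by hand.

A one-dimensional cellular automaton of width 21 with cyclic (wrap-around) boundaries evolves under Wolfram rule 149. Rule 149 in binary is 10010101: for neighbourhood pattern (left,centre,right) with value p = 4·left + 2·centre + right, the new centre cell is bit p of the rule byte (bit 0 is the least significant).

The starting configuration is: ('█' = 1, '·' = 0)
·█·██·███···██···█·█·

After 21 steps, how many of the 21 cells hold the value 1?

0) ·█·██·███···██···█·█·
1) ·█·····█·██···██·█·██
2) ·█████·█···██····█···
3) ··███··███···███·████
4) █··█·█··█·██··█···██·
5) ██·█·██·█···█·███····
6) ···█····███·█··█·███·
7) ██·████··█··██·█··█·█
8) █···██·█·██····██·█··
9) ███····█···███····██·
10) ·█·███·███··█·███····
11) ·█··█···█·█·█··█·████
12) ·██·███·█·█·██·█··██·
13) ·····█··█·█····██···█
14) ████·██·█·████···██·█
15) ███·····█··██·██·····
16) ·█·████·██······████·
17) ·█··██····█████··██·█
18) ·██···███··███·█····█
19) ···██··█·█··█··████·█
20) ██···█·█·██·██··██··█
21) █·██·█·█······█···█··

7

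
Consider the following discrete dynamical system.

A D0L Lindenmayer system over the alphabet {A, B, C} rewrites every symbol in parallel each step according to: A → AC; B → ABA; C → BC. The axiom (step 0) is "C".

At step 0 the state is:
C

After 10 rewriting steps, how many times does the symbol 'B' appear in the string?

step 0: C
step 1: BC
step 2: ABABC
step 3: ACABAACABABC
step 4: ACBCACABAACACBCACABAACABABC
step 5: ACBCABABCACBCACABAACACBCACBCABABCACBCACABAACACBCACABAACABABC
step 6: ACBCABABCACABAACABABCACBCABABCACBCACABAACACBCACBCABABCACBC…BCABABCACBCACABAACACBCACBCABABCACBCACABAACACBCACABAACABABC  (len 135)
step 7: ACBCABABCACABAACABABCACBCACABAACACBCACABAACABABCACBCABABCA…BCABABCACBCACABAACACBCACBCABABCACBCACABAACACBCACABAACABABC  (len 306)
step 8: ACBCABABCACABAACABABCACBCACABAACACBCACABAACABABCACBCABABCA…BCABABCACBCACABAACACBCACBCABABCACBCACABAACACBCACABAACABABC  (len 693)
step 9: ACBCABABCACABAACABABCACBCACABAACACBCACABAACABABCACBCABABCA…BCABABCACBCACABAACACBCACBCABABCACBCACABAACACBCACABAACABABC  (len 1566)
step 10: ACBCABABCACABAACABABCACBCACABAACACBCACABAACABABCACBCABABCA…BCABABCACBCACABAACACBCACBCABABCACBCACABAACACBCACABAACABABC  (len 3537)

918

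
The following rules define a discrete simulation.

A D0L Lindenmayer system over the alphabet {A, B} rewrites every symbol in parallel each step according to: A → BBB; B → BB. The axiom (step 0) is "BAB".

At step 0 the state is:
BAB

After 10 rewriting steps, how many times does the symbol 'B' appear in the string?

gen 0: BAB
gen 1: BBBBBBB
gen 2: BBBBBBBBBBBBBB
gen 3: BBBBBBBBBBBBBBBBBBBBBBBBBBBB
gen 4: BBBBBBBBBBBBBBBBBBBBBBBBBBBBBBBBBBBBBBBBBBBBBBBBBBBBBBBB
gen 5: BBBBBBBBBBBBBBBBBBBBBBBBBBBBBBBBBBBBBBBBBBBBBBBBBBBBBBBBBBBBBBBBBBBBBBBBBBBBBBBBBBBBBBBBBBBBBBBBBBBBBBBBBBBBBBBB
gen 6: BBBBBBBBBBBBBBBBBBBBBBBBBBBBBBBBBBBBBBBBBBBBBBBBBBBBBBBBBB…BBBBBBBBBBBBBBBBBBBBBBBBBBBBBBBBBBBBBBBBBBBBBBBBBBBBBBBBBB  (len 224)
gen 7: BBBBBBBBBBBBBBBBBBBBBBBBBBBBBBBBBBBBBBBBBBBBBBBBBBBBBBBBBB…BBBBBBBBBBBBBBBBBBBBBBBBBBBBBBBBBBBBBBBBBBBBBBBBBBBBBBBBBB  (len 448)
gen 8: BBBBBBBBBBBBBBBBBBBBBBBBBBBBBBBBBBBBBBBBBBBBBBBBBBBBBBBBBB…BBBBBBBBBBBBBBBBBBBBBBBBBBBBBBBBBBBBBBBBBBBBBBBBBBBBBBBBBB  (len 896)
gen 9: BBBBBBBBBBBBBBBBBBBBBBBBBBBBBBBBBBBBBBBBBBBBBBBBBBBBBBBBBB…BBBBBBBBBBBBBBBBBBBBBBBBBBBBBBBBBBBBBBBBBBBBBBBBBBBBBBBBBB  (len 1792)
gen 10: BBBBBBBBBBBBBBBBBBBBBBBBBBBBBBBBBBBBBBBBBBBBBBBBBBBBBBBBBB…BBBBBBBBBBBBBBBBBBBBBBBBBBBBBBBBBBBBBBBBBBBBBBBBBBBBBBBBBB  (len 3584)

3584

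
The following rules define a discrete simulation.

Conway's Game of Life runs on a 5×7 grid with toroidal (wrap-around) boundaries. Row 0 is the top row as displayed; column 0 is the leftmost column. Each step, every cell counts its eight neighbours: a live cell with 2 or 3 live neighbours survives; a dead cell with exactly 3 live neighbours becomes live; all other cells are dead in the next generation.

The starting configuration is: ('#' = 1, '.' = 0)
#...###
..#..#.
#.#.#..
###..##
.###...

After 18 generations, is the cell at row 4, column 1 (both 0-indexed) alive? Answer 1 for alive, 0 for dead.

0

[0] #...###
..#..#.
#.#.#..
###..##
.###...
[1] #...###
#......
#.#.#..
....###
...#...
[2] #...###
#..##..
##.##..
....###
#..#...
[3] ##...#.
..#....
###....
.##..##
#..#...
[4] ###...#
..#...#
#..#..#
...#..#
....##.
[5] ####..#
..##.#.
#.##.##
#..#..#
.#####.
[6] #.....#
.....#.
#....#.
.......
.....#.
[7] .....##
#....#.
......#
......#
......#
[8] #....#.
#....#.
#....##
#....##
#.....#
[9] ##...#.
##..##.
.#..#..
.#.....
.#.....
[10] ..#.##.
..#.##.
.##.##.
###....
.##....
[11] ..#.##.
..#...#
#...###
#......
#......
[12] .#.#.##
##.....
##...#.
##...#.
.#....#
[13] .#...##
....##.
..#....
..#..#.
.#..#..
[14] #.....#
....###
...###.
.###...
###.#.#
[15] ...##..
#..#...
......#
......#
.....##
[16] ...####
...##..
#.....#
#.....#
....###
[17] ......#
#..#...
#....##
.......
...#...
[18] .......
#....#.
#.....#
......#
.......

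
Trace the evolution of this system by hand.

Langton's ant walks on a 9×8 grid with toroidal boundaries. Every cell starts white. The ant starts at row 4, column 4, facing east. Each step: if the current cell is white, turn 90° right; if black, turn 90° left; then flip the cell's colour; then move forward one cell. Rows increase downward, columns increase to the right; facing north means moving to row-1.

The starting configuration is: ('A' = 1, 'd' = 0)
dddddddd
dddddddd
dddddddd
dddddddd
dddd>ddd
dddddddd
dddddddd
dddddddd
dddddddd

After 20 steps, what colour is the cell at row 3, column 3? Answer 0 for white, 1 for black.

1

0) dddddddd
dddddddd
dddddddd
dddddddd
dddd>ddd
dddddddd
dddddddd
dddddddd
dddddddd
1) dddddddd
dddddddd
dddddddd
dddddddd
ddddAddd
ddddvddd
dddddddd
dddddddd
dddddddd
2) dddddddd
dddddddd
dddddddd
dddddddd
ddddAddd
ddd<Addd
dddddddd
dddddddd
dddddddd
3) dddddddd
dddddddd
dddddddd
dddddddd
ddd^Addd
dddAAddd
dddddddd
dddddddd
dddddddd
4) dddddddd
dddddddd
dddddddd
dddddddd
dddA>ddd
dddAAddd
dddddddd
dddddddd
dddddddd
5) dddddddd
dddddddd
dddddddd
dddd^ddd
dddAdddd
dddAAddd
dddddddd
dddddddd
dddddddd
6) dddddddd
dddddddd
dddddddd
ddddA>dd
dddAdddd
dddAAddd
dddddddd
dddddddd
dddddddd
7) dddddddd
dddddddd
dddddddd
ddddAAdd
dddAdvdd
dddAAddd
dddddddd
dddddddd
dddddddd
8) dddddddd
dddddddd
dddddddd
ddddAAdd
dddA<Add
dddAAddd
dddddddd
dddddddd
dddddddd
9) dddddddd
dddddddd
dddddddd
dddd^Add
dddAAAdd
dddAAddd
dddddddd
dddddddd
dddddddd
10) dddddddd
dddddddd
dddddddd
ddd<dAdd
dddAAAdd
dddAAddd
dddddddd
dddddddd
dddddddd
11) dddddddd
dddddddd
ddd^dddd
dddAdAdd
dddAAAdd
dddAAddd
dddddddd
dddddddd
dddddddd
12) dddddddd
dddddddd
dddA>ddd
dddAdAdd
dddAAAdd
dddAAddd
dddddddd
dddddddd
dddddddd
13) dddddddd
dddddddd
dddAAddd
dddAvAdd
dddAAAdd
dddAAddd
dddddddd
dddddddd
dddddddd
14) dddddddd
dddddddd
dddAAddd
ddd<AAdd
dddAAAdd
dddAAddd
dddddddd
dddddddd
dddddddd
15) dddddddd
dddddddd
dddAAddd
ddddAAdd
dddvAAdd
dddAAddd
dddddddd
dddddddd
dddddddd
16) dddddddd
dddddddd
dddAAddd
ddddAAdd
dddd>Add
dddAAddd
dddddddd
dddddddd
dddddddd
17) dddddddd
dddddddd
dddAAddd
dddd^Add
dddddAdd
dddAAddd
dddddddd
dddddddd
dddddddd
18) dddddddd
dddddddd
dddAAddd
ddd<dAdd
dddddAdd
dddAAddd
dddddddd
dddddddd
dddddddd
19) dddddddd
dddddddd
ddd^Addd
dddAdAdd
dddddAdd
dddAAddd
dddddddd
dddddddd
dddddddd
20) dddddddd
dddddddd
dd<dAddd
dddAdAdd
dddddAdd
dddAAddd
dddddddd
dddddddd
dddddddd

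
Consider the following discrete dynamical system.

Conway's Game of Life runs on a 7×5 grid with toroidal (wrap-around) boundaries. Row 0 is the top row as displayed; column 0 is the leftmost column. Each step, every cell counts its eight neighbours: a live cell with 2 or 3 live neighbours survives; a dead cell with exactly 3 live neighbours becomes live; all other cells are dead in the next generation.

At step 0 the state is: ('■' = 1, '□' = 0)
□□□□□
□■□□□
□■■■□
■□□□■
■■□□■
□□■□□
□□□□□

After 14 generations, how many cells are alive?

k=0  □□□□□
□■□□□
□■■■□
■□□□■
■■□□■
□□■□□
□□□□□
k=1  □□□□□
□■□□□
□■■■■
□□□□□
□■□■■
■■□□□
□□□□□
k=2  □□□□□
■■□■□
■■■■□
□■□□□
□■■□■
■■■□■
□□□□□
k=3  □□□□□
■□□■□
□□□■□
□□□□■
□□□□■
□□■□■
■■□□□
k=4  ■■□□■
□□□□■
□□□■□
□□□■■
■□□□■
□■□■■
■■□□□
k=5  □■□□■
□□□■■
□□□■□
■□□■□
□□■□□
□■■■□
□□□■□
k=6  ■□■□■
■□■■■
□□■■□
□□■■■
□□□□■
□■□■□
■■□■■
k=7  □□□□□
■□□□□
■□□□□
□□■□■
■□□□■
□■□■□
□□□□□
k=8  □□□□□
□□□□□
■■□□■
□■□■■
■■■□■
■□□□■
□□□□□
k=9  □□□□□
■□□□□
□■■■■
□□□□□
□□■□□
□□□■■
□□□□□
k=10  □□□□□
■■■■■
■■■■■
□■□□□
□□□■□
□□□■□
□□□□□
k=11  ■■■■■
□□□□□
□□□□□
□■□□□
□□■□□
□□□□□
□□□□□
k=12  ■■■■■
■■■■■
□□□□□
□□□□□
□□□□□
□□□□□
■■■■■
k=13  □□□□□
□□□□□
■■■■■
□□□□□
□□□□□
■■■■■
□□□□□
k=14  □□□□□
■■■■■
■■■■■
■■■■■
■■■■■
■■■■■
■■■■■

30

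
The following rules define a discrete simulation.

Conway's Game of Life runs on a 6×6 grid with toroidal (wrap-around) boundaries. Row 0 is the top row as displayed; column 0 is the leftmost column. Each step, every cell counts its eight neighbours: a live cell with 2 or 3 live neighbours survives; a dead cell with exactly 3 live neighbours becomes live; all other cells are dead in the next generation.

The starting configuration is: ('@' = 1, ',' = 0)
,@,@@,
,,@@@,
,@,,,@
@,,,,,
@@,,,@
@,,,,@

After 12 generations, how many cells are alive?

step 0: ,@,@@,
,,@@@,
,@,,,@
@,,,,,
@@,,,@
@,,,,@
step 1: @@,,,,
@@,,,@
@@@@@@
,,,,,,
,@,,,,
,,@,,,
step 2: ,,@,,@
,,,@,,
,,@@@,
,,,@@@
,,,,,,
@,@,,,
step 3: ,@@@,,
,,,,,,
,,@,,@
,,@,,@
,,,@@@
,@,,,,
step 4: ,@@,,,
,@,@,,
,,,,,,
@,@,,@
@,@@@@
@@,,,,
step 5: ,,,,,,
,@,,,,
@@@,,,
@,@,,,
,,@@@,
,,,,@,
step 6: ,,,,,,
@@@,,,
@,@,,,
@,,,,@
,@@,@@
,,,,@,
step 7: ,@,,,,
@,@,,,
,,@,,,
,,@@@,
,@,@@,
,,,@@@
step 8: @@@@@@
,,@,,,
,,@,,,
,@,,@,
,,,,,,
@,,@,@
step 9: ,,,,,,
@,,,@@
,@@@,,
,,,,,,
@,,,@@
,,,@,,
step 10: ,,,,@@
@@@@@@
@@@@@@
@@@@@@
,,,,@@
,,,,@@
step 11: ,@@,,,
,,,,,,
,,,,,,
,,,,,,
,@@,,,
@,,@,,
step 12: ,@@,,,
,,,,,,
,,,,,,
,,,,,,
,@@,,,
@,,@,,

6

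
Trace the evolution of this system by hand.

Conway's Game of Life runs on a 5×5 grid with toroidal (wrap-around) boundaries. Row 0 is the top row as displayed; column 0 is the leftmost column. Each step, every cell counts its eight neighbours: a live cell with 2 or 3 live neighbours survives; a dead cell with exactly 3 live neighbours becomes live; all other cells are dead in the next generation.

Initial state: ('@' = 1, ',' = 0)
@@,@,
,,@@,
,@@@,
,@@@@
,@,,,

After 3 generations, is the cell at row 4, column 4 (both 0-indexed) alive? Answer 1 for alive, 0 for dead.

1

0) @@,@,
,,@@,
,@@@,
,@@@@
,@,,,
1) @@,@@
@,,,,
@,,,,
,,,,@
,,,,,
2) @@,,@
,,,,,
@,,,@
,,,,,
,,,@,
3) @,,,@
,@,,,
,,,,,
,,,,@
@,,,@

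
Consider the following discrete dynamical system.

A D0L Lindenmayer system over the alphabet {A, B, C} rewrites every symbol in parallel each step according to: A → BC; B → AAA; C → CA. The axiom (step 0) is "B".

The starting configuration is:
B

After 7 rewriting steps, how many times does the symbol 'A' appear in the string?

222

k=0  B
k=1  AAA
k=2  BCBCBC
k=3  AAACAAAACAAAACA
k=4  BCBCBCCABCBCBCBCCABCBCBCBCCABC
k=5  AAACAAAACAAAACACABCAAACAAAACAAAACAAAACACABCAAACAAAACAAAACAAAACACABCAAACA
k=6  BCBCBCCABCBCBCBCCABCBCBCBCCABCCABCAAACABCBCBCCABCBCBCBCCAB…CBCBCCABCBCBCBCCABCBCBCBCCABCBCBCBCCABCCABCAAACABCBCBCCABC  (len 147)
k=7  AAACAAAACAAAACACABCAAACAAAACAAAACAAAACACABCAAACAAAACAAAACA…AAAACACABCAAACACABCAAACABCBCBCCABCAAACAAAACAAAACACABCAAACA  (len 345)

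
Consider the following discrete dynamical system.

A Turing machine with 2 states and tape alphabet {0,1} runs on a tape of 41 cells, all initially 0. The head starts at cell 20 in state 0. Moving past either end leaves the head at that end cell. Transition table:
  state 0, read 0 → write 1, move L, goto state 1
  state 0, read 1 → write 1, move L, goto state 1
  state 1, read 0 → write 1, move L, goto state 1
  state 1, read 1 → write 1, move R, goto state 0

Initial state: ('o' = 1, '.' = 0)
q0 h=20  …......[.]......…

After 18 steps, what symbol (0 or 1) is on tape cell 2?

0

0) q0 h=20  …......[.]......…
1) q1 h=19  …......[.]o.....…
2) q1 h=18  …......[.]oo....…
3) q1 h=17  …......[.]ooo...…
4) q1 h=16  …......[.]oooo..…
5) q1 h=15  …......[.]ooooo.…
6) q1 h=14  …......[.]oooooo…
7) q1 h=13  …......[.]oooooo…
8) q1 h=12  …......[.]oooooo…
9) q1 h=11  …......[.]oooooo…
10) q1 h=10  …......[.]oooooo…
11) q1 h= 9  …......[.]oooooo…
12) q1 h= 8  …......[.]oooooo…
13) q1 h= 7  …......[.]oooooo…
14) q1 h= 6  |......[.]oooooo…
15) q1 h= 5  |.....[.]oooooo…
16) q1 h= 4  |....[.]oooooo…
17) q1 h= 3  |...[.]oooooo…
18) q1 h= 2  |..[.]oooooo…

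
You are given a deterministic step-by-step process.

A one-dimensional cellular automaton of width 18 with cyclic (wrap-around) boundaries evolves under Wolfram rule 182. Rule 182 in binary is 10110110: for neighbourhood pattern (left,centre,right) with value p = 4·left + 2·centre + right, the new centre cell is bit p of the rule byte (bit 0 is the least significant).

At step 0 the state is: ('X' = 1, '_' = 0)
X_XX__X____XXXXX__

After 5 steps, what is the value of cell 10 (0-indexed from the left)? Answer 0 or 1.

1

t=0: X_XX__X____XXXXX__
t=1: XX__XXXX__X_XXX_XX
t=2: X_XX_XX_XXXX_X_X_X
t=3: _X__X__X_XX_XXXXX_
t=4: XXXXXXXXX__X_XXX_X
t=5: XXXXXXXX_XXXX_X_X_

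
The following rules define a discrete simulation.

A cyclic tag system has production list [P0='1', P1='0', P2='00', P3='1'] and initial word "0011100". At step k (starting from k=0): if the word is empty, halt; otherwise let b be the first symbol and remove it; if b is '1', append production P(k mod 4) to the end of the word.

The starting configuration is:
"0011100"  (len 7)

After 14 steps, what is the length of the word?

[0] "0011100"  (len 7)
[1] "011100"  (len 6)
[2] "11100"  (len 5)
[3] "110000"  (len 6)
[4] "100001"  (len 6)
[5] "000011"  (len 6)
[6] "00011"  (len 5)
[7] "0011"  (len 4)
[8] "011"  (len 3)
[9] "11"  (len 2)
[10] "10"  (len 2)
[11] "000"  (len 3)
[12] "00"  (len 2)
[13] "0"  (len 1)
[14] (halted — word empty)

0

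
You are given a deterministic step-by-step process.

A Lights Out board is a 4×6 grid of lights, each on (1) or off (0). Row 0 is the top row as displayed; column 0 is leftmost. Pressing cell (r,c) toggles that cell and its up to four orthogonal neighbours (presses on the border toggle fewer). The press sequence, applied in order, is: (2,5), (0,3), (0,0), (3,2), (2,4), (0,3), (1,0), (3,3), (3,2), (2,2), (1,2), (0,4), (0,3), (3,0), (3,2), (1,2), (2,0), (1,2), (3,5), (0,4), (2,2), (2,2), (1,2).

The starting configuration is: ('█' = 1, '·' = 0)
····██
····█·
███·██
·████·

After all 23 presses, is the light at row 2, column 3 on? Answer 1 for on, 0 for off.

1

step 0: ····██
····█·
███·██
·████·
step 1: ····██
····██
███···
·█████
step 2: ··██·█
···███
███···
·█████
step 3: ████·█
█··███
███···
·█████
step 4: ████·█
█··███
██····
····██
step 5: ████·█
█··█·█
██·███
·····█
step 6: ██··██
█····█
██·███
·····█
step 7: ·█··██
·█···█
·█·███
·····█
step 8: ·█··██
·█···█
·█··██
··████
step 9: ·█··██
·█···█
·██·██
·█··██
step 10: ·█··██
·██··█
···███
·██·██
step 11: ·██·██
···█·█
··████
·██·██
step 12: ·███··
···███
··████
·██·██
step 13: ·█··█·
····██
··████
·██·██
step 14: ·█··█·
····██
█·████
█·█·██
step 15: ·█··█·
····██
█··███
██·███
step 16: ·██·█·
·█████
█·████
██·███
step 17: ·██·█·
██████
·█████
·█·███
step 18: ·█··█·
█···██
·█·███
·█·███
step 19: ·█··█·
█···██
·█·██·
·█·█··
step 20: ·█·█·█
█····█
·█·██·
·█·█··
step 21: ·█·█·█
█·█··█
··█·█·
·███··
step 22: ·█·█·█
█····█
·█·██·
·█·█··
step 23: ·███·█
████·█
·████·
·█·█··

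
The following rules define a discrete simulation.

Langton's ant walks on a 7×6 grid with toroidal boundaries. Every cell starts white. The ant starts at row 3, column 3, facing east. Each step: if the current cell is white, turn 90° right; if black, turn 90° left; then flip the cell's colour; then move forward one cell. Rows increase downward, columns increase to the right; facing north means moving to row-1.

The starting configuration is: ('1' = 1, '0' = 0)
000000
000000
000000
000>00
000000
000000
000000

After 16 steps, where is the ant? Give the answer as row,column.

3,3

step 0: 000000
000000
000000
000>00
000000
000000
000000
step 1: 000000
000000
000000
000100
000v00
000000
000000
step 2: 000000
000000
000000
000100
00<100
000000
000000
step 3: 000000
000000
000000
00^100
001100
000000
000000
step 4: 000000
000000
000000
001>00
001100
000000
000000
step 5: 000000
000000
000^00
001000
001100
000000
000000
step 6: 000000
000000
0001>0
001000
001100
000000
000000
step 7: 000000
000000
000110
0010v0
001100
000000
000000
step 8: 000000
000000
000110
001<10
001100
000000
000000
step 9: 000000
000000
000^10
001110
001100
000000
000000
step 10: 000000
000000
00<010
001110
001100
000000
000000
step 11: 000000
00^000
001010
001110
001100
000000
000000
step 12: 000000
001>00
001010
001110
001100
000000
000000
step 13: 000000
001100
001v10
001110
001100
000000
000000
step 14: 000000
001100
00<110
001110
001100
000000
000000
step 15: 000000
001100
000110
00v110
001100
000000
000000
step 16: 000000
001100
000110
000>10
001100
000000
000000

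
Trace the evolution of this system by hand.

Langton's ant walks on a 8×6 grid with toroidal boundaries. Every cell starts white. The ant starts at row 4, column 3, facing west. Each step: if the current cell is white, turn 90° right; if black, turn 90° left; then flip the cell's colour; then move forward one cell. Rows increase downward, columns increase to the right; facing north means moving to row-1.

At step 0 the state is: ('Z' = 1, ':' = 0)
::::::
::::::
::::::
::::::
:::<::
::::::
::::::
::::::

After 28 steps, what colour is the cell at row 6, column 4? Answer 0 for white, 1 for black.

step 0: ::::::
::::::
::::::
::::::
:::<::
::::::
::::::
::::::
step 1: ::::::
::::::
::::::
:::^::
:::Z::
::::::
::::::
::::::
step 2: ::::::
::::::
::::::
:::Z>:
:::Z::
::::::
::::::
::::::
step 3: ::::::
::::::
::::::
:::ZZ:
:::Zv:
::::::
::::::
::::::
step 4: ::::::
::::::
::::::
:::ZZ:
:::<Z:
::::::
::::::
::::::
step 5: ::::::
::::::
::::::
:::ZZ:
::::Z:
:::v::
::::::
::::::
step 6: ::::::
::::::
::::::
:::ZZ:
::::Z:
::<Z::
::::::
::::::
step 7: ::::::
::::::
::::::
:::ZZ:
::^:Z:
::ZZ::
::::::
::::::
step 8: ::::::
::::::
::::::
:::ZZ:
::Z>Z:
::ZZ::
::::::
::::::
step 9: ::::::
::::::
::::::
:::ZZ:
::ZZZ:
::Zv::
::::::
::::::
step 10: ::::::
::::::
::::::
:::ZZ:
::ZZZ:
::Z:>:
::::::
::::::
step 11: ::::::
::::::
::::::
:::ZZ:
::ZZZ:
::Z:Z:
::::v:
::::::
step 12: ::::::
::::::
::::::
:::ZZ:
::ZZZ:
::Z:Z:
:::<Z:
::::::
step 13: ::::::
::::::
::::::
:::ZZ:
::ZZZ:
::Z^Z:
:::ZZ:
::::::
step 14: ::::::
::::::
::::::
:::ZZ:
::ZZZ:
::ZZ>:
:::ZZ:
::::::
step 15: ::::::
::::::
::::::
:::ZZ:
::ZZ^:
::ZZ::
:::ZZ:
::::::
step 16: ::::::
::::::
::::::
:::ZZ:
::Z<::
::ZZ::
:::ZZ:
::::::
step 17: ::::::
::::::
::::::
:::ZZ:
::Z:::
::Zv::
:::ZZ:
::::::
step 18: ::::::
::::::
::::::
:::ZZ:
::Z:::
::Z:>:
:::ZZ:
::::::
step 19: ::::::
::::::
::::::
:::ZZ:
::Z:::
::Z:Z:
:::Zv:
::::::
step 20: ::::::
::::::
::::::
:::ZZ:
::Z:::
::Z:Z:
:::Z:>
::::::
step 21: ::::::
::::::
::::::
:::ZZ:
::Z:::
::Z:Z:
:::Z:Z
:::::v
step 22: ::::::
::::::
::::::
:::ZZ:
::Z:::
::Z:Z:
:::Z:Z
::::<Z
step 23: ::::::
::::::
::::::
:::ZZ:
::Z:::
::Z:Z:
:::Z^Z
::::ZZ
step 24: ::::::
::::::
::::::
:::ZZ:
::Z:::
::Z:Z:
:::ZZ>
::::ZZ
step 25: ::::::
::::::
::::::
:::ZZ:
::Z:::
::Z:Z^
:::ZZ:
::::ZZ
step 26: ::::::
::::::
::::::
:::ZZ:
::Z:::
>:Z:ZZ
:::ZZ:
::::ZZ
step 27: ::::::
::::::
::::::
:::ZZ:
::Z:::
Z:Z:ZZ
v::ZZ:
::::ZZ
step 28: ::::::
::::::
::::::
:::ZZ:
::Z:::
Z:Z:ZZ
Z::ZZ<
::::ZZ

1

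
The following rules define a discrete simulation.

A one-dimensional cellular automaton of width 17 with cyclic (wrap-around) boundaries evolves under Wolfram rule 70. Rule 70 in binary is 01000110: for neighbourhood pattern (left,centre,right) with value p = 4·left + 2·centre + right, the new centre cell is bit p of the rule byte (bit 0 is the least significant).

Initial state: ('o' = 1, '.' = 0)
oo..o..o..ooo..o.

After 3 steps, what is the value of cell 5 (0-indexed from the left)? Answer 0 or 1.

t=0: oo..o..o..ooo..o.
t=1: .o.oo.oo.o..o.oo.
t=2: oo..o..o.o.oo..o.
t=3: .o.oo.oo.o..o.oo.

0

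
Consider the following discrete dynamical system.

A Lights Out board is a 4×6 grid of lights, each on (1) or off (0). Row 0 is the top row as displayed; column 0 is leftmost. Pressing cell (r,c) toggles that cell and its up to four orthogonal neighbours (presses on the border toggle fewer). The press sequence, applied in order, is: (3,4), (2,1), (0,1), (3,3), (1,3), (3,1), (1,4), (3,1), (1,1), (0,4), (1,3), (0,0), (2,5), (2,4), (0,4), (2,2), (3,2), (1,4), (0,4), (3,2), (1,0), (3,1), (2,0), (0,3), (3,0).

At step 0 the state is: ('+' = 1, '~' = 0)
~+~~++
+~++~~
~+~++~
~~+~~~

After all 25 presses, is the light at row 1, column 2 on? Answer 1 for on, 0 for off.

k=0  ~+~~++
+~++~~
~+~++~
~~+~~~
k=1  ~+~~++
+~++~~
~+~+~~
~~++++
k=2  ~+~~++
++++~~
+~++~~
~+++++
k=3  +~+~++
+~++~~
+~++~~
~+++++
k=4  +~+~++
+~++~~
+~+~~~
~+~~~+
k=5  +~++++
+~~~+~
+~++~~
~+~~~+
k=6  +~++++
+~~~+~
++++~~
+~+~~+
k=7  +~++~+
+~~+~+
+++++~
+~+~~+
k=8  +~++~+
+~~+~+
+~+++~
~+~~~+
k=9  ++++~+
~+++~+
+++++~
~+~~~+
k=10  +++~+~
~+++++
+++++~
~+~~~+
k=11  +++++~
~+~~~+
+++~+~
~+~~~+
k=12  ~~+++~
++~~~+
+++~+~
~+~~~+
k=13  ~~+++~
++~~~~
+++~~+
~+~~~~
k=14  ~~+++~
++~~+~
+++++~
~+~~+~
k=15  ~~+~~+
++~~~~
+++++~
~+~~+~
k=16  ~~+~~+
+++~~~
+~~~+~
~++~+~
k=17  ~~+~~+
+++~~~
+~+~+~
~~~++~
k=18  ~~+~++
++++++
+~+~~~
~~~++~
k=19  ~~++~~
++++~+
+~+~~~
~~~++~
k=20  ~~++~~
++++~+
+~~~~~
~++~+~
k=21  +~++~~
~~++~+
~~~~~~
~++~+~
k=22  +~++~~
~~++~+
~+~~~~
+~~~+~
k=23  +~++~~
+~++~+
+~~~~~
~~~~+~
k=24  +~~~+~
+~+~~+
+~~~~~
~~~~+~
k=25  +~~~+~
+~+~~+
~~~~~~
++~~+~

1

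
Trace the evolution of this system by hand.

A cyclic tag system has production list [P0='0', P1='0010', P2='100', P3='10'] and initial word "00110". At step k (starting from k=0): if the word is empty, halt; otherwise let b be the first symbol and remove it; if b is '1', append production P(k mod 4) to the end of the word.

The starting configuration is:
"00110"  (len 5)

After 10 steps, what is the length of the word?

5

step 0: "00110"  (len 5)
step 1: "0110"  (len 4)
step 2: "110"  (len 3)
step 3: "10100"  (len 5)
step 4: "010010"  (len 6)
step 5: "10010"  (len 5)
step 6: "00100010"  (len 8)
step 7: "0100010"  (len 7)
step 8: "100010"  (len 6)
step 9: "000100"  (len 6)
step 10: "00100"  (len 5)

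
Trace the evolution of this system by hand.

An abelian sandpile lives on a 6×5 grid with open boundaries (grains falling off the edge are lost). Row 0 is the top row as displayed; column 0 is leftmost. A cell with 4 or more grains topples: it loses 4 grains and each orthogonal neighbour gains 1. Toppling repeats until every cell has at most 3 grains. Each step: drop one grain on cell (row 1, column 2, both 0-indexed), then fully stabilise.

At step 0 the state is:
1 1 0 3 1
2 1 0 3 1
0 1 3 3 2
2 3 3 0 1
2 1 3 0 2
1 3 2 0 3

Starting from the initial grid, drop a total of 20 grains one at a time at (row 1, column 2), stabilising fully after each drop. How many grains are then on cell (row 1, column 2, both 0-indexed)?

k=0  1 1 0 3 1
2 1 0 3 1
0 1 3 3 2
2 3 3 0 1
2 1 3 0 2
1 3 2 0 3
k=1  1 1 0 3 1
2 1 1 3 1
0 1 3 3 2
2 3 3 0 1
2 1 3 0 2
1 3 2 0 3
k=2  1 1 0 3 1
2 1 2 3 1
0 1 3 3 2
2 3 3 0 1
2 1 3 0 2
1 3 2 0 3
k=3  1 1 0 3 1
2 1 3 3 1
0 1 3 3 2
2 3 3 0 1
2 1 3 0 2
1 3 2 0 3
k=4  1 1 2 0 2
2 2 2 2 2
0 3 2 1 3
3 0 2 2 1
2 3 0 1 2
1 3 3 0 3
k=5  1 1 2 0 2
2 2 3 2 2
0 3 2 1 3
3 0 2 2 1
2 3 0 1 2
1 3 3 0 3
k=6  1 1 3 0 2
2 3 0 3 2
0 3 3 1 3
3 0 2 2 1
2 3 0 1 2
1 3 3 0 3
k=7  1 1 3 0 2
2 3 1 3 2
0 3 3 1 3
3 0 2 2 1
2 3 0 1 2
1 3 3 0 3
k=8  1 1 3 0 2
2 3 2 3 2
0 3 3 1 3
3 0 2 2 1
2 3 0 1 2
1 3 3 0 3
k=9  1 1 3 0 2
2 3 3 3 2
0 3 3 1 3
3 0 2 2 1
2 3 0 1 2
1 3 3 0 3
k=10  1 3 1 2 2
3 2 0 1 3
1 1 2 3 3
3 1 3 2 1
2 3 0 1 2
1 3 3 0 3
k=11  1 3 1 2 2
3 2 1 1 3
1 1 2 3 3
3 1 3 2 1
2 3 0 1 2
1 3 3 0 3
k=12  1 3 1 2 2
3 2 2 1 3
1 1 2 3 3
3 1 3 2 1
2 3 0 1 2
1 3 3 0 3
k=13  1 3 1 2 2
3 2 3 1 3
1 1 2 3 3
3 1 3 2 1
2 3 0 1 2
1 3 3 0 3
k=14  1 3 2 2 2
3 3 0 2 3
1 1 3 3 3
3 1 3 2 1
2 3 0 1 2
1 3 3 0 3
k=15  1 3 2 2 2
3 3 1 2 3
1 1 3 3 3
3 1 3 2 1
2 3 0 1 2
1 3 3 0 3
k=16  1 3 2 2 2
3 3 2 2 3
1 1 3 3 3
3 1 3 2 1
2 3 0 1 2
1 3 3 0 3
k=17  1 3 2 2 2
3 3 3 2 3
1 1 3 3 3
3 1 3 2 1
2 3 0 1 2
1 3 3 0 3
k=18  3 1 2 1 0
0 3 0 3 2
2 3 3 3 1
3 2 1 0 3
2 3 1 2 2
1 3 3 0 3
k=19  3 1 2 1 0
0 3 1 3 2
2 3 3 3 1
3 2 1 0 3
2 3 1 2 2
1 3 3 0 3
k=20  3 1 2 1 0
0 3 2 3 2
2 3 3 3 1
3 2 1 0 3
2 3 1 2 2
1 3 3 0 3

2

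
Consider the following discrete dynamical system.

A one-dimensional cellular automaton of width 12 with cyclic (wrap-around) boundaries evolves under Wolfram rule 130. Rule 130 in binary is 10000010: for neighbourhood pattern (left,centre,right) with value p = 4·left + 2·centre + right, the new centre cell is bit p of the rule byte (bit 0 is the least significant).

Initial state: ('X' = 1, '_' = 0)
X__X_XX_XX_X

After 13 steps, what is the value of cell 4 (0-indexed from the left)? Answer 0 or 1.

0

t=0: X__X_XX_XX_X
t=1: __X_________
t=2: _X__________
t=3: X___________
t=4: ___________X
t=5: __________X_
t=6: _________X__
t=7: ________X___
t=8: _______X____
t=9: ______X_____
t=10: _____X______
t=11: ____X_______
t=12: ___X________
t=13: __X_________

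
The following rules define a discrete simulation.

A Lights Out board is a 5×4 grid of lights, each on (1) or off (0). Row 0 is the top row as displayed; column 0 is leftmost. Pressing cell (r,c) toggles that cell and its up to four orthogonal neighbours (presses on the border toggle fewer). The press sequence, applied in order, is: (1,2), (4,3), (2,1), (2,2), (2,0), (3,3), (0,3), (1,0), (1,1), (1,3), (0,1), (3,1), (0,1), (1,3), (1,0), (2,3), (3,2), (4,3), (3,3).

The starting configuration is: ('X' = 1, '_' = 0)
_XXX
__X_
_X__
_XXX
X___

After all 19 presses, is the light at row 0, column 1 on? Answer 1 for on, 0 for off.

0

[0] _XXX
__X_
_X__
_XXX
X___
[1] _X_X
_X_X
_XX_
_XXX
X___
[2] _X_X
_X_X
_XX_
_XX_
X_XX
[3] _X_X
___X
X___
__X_
X_XX
[4] _X_X
__XX
XXXX
____
X_XX
[5] _X_X
X_XX
__XX
X___
X_XX
[6] _X_X
X_XX
__X_
X_XX
X_X_
[7] _XX_
X_X_
__X_
X_XX
X_X_
[8] XXX_
_XX_
X_X_
X_XX
X_X_
[9] X_X_
X___
XXX_
X_XX
X_X_
[10] X_XX
X_XX
XXXX
X_XX
X_X_
[11] _X_X
XXXX
XXXX
X_XX
X_X_
[12] _X_X
XXXX
X_XX
_X_X
XXX_
[13] X_XX
X_XX
X_XX
_X_X
XXX_
[14] X_X_
X___
X_X_
_X_X
XXX_
[15] __X_
_X__
__X_
_X_X
XXX_
[16] __X_
_X_X
___X
_X__
XXX_
[17] __X_
_X_X
__XX
__XX
XX__
[18] __X_
_X_X
__XX
__X_
XXXX
[19] __X_
_X_X
__X_
___X
XXX_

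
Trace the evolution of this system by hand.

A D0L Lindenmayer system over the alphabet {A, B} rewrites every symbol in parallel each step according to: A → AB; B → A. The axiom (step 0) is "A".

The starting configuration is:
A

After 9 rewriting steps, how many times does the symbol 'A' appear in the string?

55

k=0  A
k=1  AB
k=2  ABA
k=3  ABAAB
k=4  ABAABABA
k=5  ABAABABAABAAB
k=6  ABAABABAABAABABAABABA
k=7  ABAABABAABAABABAABABAABAABABAABAAB
k=8  ABAABABAABAABABAABABAABAABABAABAABABAABABAABAABABAABABA
k=9  ABAABABAABAABABAABABAABAABABAABAABABAABABAABAABABAABABAABAABABAABAABABAABABAABAABABAABAAB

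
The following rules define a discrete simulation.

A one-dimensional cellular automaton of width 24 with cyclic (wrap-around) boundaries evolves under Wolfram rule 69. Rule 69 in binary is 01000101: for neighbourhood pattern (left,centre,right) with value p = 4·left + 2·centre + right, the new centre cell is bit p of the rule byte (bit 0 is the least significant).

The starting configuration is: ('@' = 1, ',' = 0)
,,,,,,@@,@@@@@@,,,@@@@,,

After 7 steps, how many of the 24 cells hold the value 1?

10

0) ,,,,,,@@,@@@@@@,,,@@@@,,
1) @@@@@,,@,,,,,,@,@,,,,@,@
2) ,,,,@,,@,@@@@,@,@,@@,@,,
3) @@@,@,,@,,,,@,@,@,,@,@,@
4) ,,@,@,,@,@@,@,@,@,,@,@,,
5) @,@,@,,@,,@,@,@,@,,@,@,@
6) @,@,@,,@,,@,@,@,@,,@,@,,
7) @,@,@,,@,,@,@,@,@,,@,@,,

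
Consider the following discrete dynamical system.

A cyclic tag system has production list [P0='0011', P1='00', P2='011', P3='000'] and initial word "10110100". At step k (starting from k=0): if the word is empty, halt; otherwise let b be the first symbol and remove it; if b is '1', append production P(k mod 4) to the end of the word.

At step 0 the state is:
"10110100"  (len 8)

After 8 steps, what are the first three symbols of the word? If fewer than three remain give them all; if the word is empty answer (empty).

0) "10110100"  (len 8)
1) "01101000011"  (len 11)
2) "1101000011"  (len 10)
3) "101000011011"  (len 12)
4) "01000011011000"  (len 14)
5) "1000011011000"  (len 13)
6) "00001101100000"  (len 14)
7) "0001101100000"  (len 13)
8) "001101100000"  (len 12)

001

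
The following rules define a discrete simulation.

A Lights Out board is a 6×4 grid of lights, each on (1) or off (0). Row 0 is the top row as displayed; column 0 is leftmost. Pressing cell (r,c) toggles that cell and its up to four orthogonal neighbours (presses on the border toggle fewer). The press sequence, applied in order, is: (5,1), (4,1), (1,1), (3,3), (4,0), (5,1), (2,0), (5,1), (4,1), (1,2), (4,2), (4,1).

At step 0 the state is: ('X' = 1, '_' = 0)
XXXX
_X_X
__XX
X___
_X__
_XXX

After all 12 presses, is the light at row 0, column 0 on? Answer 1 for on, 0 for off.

1

gen 0: XXXX
_X_X
__XX
X___
_X__
_XXX
gen 1: XXXX
_X_X
__XX
X___
____
X__X
gen 2: XXXX
_X_X
__XX
XX__
XXX_
XX_X
gen 3: X_XX
X_XX
_XXX
XX__
XXX_
XX_X
gen 4: X_XX
X_XX
_XX_
XXXX
XXXX
XX_X
gen 5: X_XX
X_XX
_XX_
_XXX
__XX
_X_X
gen 6: X_XX
X_XX
_XX_
_XXX
_XXX
X_XX
gen 7: X_XX
__XX
X_X_
XXXX
_XXX
X_XX
gen 8: X_XX
__XX
X_X_
XXXX
__XX
_X_X
gen 9: X_XX
__XX
X_X_
X_XX
XX_X
___X
gen 10: X__X
_X__
X___
X_XX
XX_X
___X
gen 11: X__X
_X__
X___
X__X
X_X_
__XX
gen 12: X__X
_X__
X___
XX_X
_X__
_XXX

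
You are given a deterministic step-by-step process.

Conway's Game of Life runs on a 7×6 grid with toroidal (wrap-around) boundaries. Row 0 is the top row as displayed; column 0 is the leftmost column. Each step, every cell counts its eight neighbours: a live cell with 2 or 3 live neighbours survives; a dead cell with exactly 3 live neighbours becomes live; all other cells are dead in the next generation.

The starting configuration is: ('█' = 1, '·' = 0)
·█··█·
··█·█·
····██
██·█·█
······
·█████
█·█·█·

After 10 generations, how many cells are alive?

[0] ·█··█·
··█·█·
····██
██·█·█
······
·█████
█·█·█·
[1] ·██·█·
····█·
·██···
█····█
······
███·██
█·····
[2] ·█·█·█
······
██···█
██····
····█·
██···█
····█·
[3] ····█·
·██·██
·█···█
·█····
······
█···██
·██·█·
[4] █···█·
·█████
·█··██
█·····
█····█
██·███
██··█·
[5] ······
·██···
·█····
·█··█·
······
··██··
··█···
[6] ·██···
·██···
██····
······
··██··
··██··
··██··
[7] ······
······
███···
·██···
··██··
·█··█·
······
[8] ······
·█····
█·█···
█·····
···█··
··██··
······
[9] ······
·█····
█·····
·█····
··██··
··██··
······
[10] ······
······
██····
·██···
·█·█··
··██··
······

8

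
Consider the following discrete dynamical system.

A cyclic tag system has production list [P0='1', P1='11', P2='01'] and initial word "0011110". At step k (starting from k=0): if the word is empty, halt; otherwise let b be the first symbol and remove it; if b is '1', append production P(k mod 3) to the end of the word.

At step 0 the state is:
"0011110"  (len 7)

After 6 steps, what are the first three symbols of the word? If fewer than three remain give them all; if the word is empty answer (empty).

001

0) "0011110"  (len 7)
1) "011110"  (len 6)
2) "11110"  (len 5)
3) "111001"  (len 6)
4) "110011"  (len 6)
5) "1001111"  (len 7)
6) "00111101"  (len 8)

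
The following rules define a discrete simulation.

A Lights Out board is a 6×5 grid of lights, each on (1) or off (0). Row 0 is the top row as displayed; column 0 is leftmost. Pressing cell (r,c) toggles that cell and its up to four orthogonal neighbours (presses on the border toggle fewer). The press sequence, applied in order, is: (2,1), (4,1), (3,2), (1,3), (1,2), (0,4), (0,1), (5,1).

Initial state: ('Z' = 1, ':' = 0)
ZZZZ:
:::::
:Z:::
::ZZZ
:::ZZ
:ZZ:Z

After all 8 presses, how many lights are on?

15

step 0: ZZZZ:
:::::
:Z:::
::ZZZ
:::ZZ
:ZZ:Z
step 1: ZZZZ:
:Z:::
Z:Z::
:ZZZZ
:::ZZ
:ZZ:Z
step 2: ZZZZ:
:Z:::
Z:Z::
::ZZZ
ZZZZZ
::Z:Z
step 3: ZZZZ:
:Z:::
Z::::
:Z::Z
ZZ:ZZ
::Z:Z
step 4: ZZZ::
:ZZZZ
Z::Z:
:Z::Z
ZZ:ZZ
::Z:Z
step 5: ZZ:::
::::Z
Z:ZZ:
:Z::Z
ZZ:ZZ
::Z:Z
step 6: ZZ:ZZ
:::::
Z:ZZ:
:Z::Z
ZZ:ZZ
::Z:Z
step 7: ::ZZZ
:Z:::
Z:ZZ:
:Z::Z
ZZ:ZZ
::Z:Z
step 8: ::ZZZ
:Z:::
Z:ZZ:
:Z::Z
Z::ZZ
ZZ::Z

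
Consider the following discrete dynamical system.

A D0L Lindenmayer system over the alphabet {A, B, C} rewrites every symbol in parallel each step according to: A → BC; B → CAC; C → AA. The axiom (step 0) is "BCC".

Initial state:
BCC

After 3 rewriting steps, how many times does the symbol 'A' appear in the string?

step 0: BCC
step 1: CACAAAA
step 2: AABCAABCBCBCBC
step 3: BCBCCACAABCBCCACAACACAACACAACACAA

15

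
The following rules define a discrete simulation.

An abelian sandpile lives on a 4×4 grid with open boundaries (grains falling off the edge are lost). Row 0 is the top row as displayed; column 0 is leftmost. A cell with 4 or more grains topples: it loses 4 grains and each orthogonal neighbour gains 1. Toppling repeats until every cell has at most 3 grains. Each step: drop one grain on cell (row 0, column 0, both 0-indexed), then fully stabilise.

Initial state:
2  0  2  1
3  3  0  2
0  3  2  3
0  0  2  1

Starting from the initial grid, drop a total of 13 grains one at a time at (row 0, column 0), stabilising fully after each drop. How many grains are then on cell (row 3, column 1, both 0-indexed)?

gen 0: 2  0  2  1
3  3  0  2
0  3  2  3
0  0  2  1
gen 1: 3  0  2  1
3  3  0  2
0  3  2  3
0  0  2  1
gen 2: 1  2  2  1
1  1  1  2
2  0  3  3
0  1  2  1
gen 3: 2  2  2  1
1  1  1  2
2  0  3  3
0  1  2  1
gen 4: 3  2  2  1
1  1  1  2
2  0  3  3
0  1  2  1
gen 5: 0  3  2  1
2  1  1  2
2  0  3  3
0  1  2  1
gen 6: 1  3  2  1
2  1  1  2
2  0  3  3
0  1  2  1
gen 7: 2  3  2  1
2  1  1  2
2  0  3  3
0  1  2  1
gen 8: 3  3  2  1
2  1  1  2
2  0  3  3
0  1  2  1
gen 9: 1  0  3  1
3  2  1  2
2  0  3  3
0  1  2  1
gen 10: 2  0  3  1
3  2  1  2
2  0  3  3
0  1  2  1
gen 11: 3  0  3  1
3  2  1  2
2  0  3  3
0  1  2  1
gen 12: 1  1  3  1
0  3  1  2
3  0  3  3
0  1  2  1
gen 13: 2  1  3  1
0  3  1  2
3  0  3  3
0  1  2  1

1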